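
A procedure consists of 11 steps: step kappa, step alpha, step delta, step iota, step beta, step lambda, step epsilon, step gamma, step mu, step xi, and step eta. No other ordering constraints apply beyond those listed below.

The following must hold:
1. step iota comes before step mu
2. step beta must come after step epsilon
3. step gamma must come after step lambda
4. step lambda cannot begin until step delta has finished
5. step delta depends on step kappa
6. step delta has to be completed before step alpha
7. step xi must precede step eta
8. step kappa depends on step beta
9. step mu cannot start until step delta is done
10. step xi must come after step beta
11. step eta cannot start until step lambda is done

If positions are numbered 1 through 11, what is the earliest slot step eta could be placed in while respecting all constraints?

7

Working backwards through the constraints from step eta, its full set of required predecessors is step kappa, step delta, step beta, step lambda, step epsilon, step xi — 6 of them.
So at minimum 6 steps come before step eta, putting step eta no earlier than position 7. That position is achievable by scheduling exactly those predecessors first.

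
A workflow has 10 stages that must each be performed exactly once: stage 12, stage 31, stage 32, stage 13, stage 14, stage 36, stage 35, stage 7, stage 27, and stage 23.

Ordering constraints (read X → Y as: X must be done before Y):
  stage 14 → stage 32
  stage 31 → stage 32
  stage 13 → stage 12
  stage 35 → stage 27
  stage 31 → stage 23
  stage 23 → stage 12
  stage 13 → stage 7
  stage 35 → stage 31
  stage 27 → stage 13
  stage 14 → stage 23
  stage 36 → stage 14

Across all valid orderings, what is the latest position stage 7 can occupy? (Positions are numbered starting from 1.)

10

No constraint forces any stage after stage 7, so it can be placed last, in position 10.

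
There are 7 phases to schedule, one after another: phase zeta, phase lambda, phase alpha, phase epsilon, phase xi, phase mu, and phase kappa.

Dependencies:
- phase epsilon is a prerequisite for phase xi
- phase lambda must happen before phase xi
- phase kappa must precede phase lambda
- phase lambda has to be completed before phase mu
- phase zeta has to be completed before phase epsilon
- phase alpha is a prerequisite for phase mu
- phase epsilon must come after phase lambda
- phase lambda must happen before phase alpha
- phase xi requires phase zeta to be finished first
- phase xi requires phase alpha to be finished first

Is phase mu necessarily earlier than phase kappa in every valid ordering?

The constraints actually force phase kappa before phase mu (via phase kappa → phase lambda → phase mu), not the other way around.
So phase mu does not have to come before phase kappa — it cannot.

No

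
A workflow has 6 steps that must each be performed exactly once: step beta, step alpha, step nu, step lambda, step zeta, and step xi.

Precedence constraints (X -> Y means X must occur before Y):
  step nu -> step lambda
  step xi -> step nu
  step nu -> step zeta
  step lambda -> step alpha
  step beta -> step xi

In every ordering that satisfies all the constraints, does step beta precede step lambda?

Yes

Tracing the constraints gives a chain: step beta → step xi → step nu → step lambda.
So step beta must precede step lambda in any valid ordering.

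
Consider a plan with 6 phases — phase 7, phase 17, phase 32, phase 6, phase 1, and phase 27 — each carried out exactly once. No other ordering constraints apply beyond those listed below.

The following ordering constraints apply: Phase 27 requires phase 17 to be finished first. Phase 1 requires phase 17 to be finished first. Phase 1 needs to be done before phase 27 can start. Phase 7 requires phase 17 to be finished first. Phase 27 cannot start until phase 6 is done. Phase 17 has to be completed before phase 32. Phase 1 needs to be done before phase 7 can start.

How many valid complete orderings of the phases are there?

33

The phases with no prerequisites are phase 17, phase 6; any of them can be placed first.
Counting all ways to extend the partial order to a total order gives 33.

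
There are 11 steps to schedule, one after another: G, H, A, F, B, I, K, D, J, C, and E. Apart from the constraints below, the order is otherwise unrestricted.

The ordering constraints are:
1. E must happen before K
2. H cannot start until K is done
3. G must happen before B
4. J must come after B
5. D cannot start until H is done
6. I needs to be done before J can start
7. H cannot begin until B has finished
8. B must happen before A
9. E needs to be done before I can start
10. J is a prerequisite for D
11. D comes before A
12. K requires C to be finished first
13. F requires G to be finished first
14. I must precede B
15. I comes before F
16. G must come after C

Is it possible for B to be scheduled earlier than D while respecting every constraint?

B is actually forced before D by the constraints, so certainly some valid ordering has B first.

Yes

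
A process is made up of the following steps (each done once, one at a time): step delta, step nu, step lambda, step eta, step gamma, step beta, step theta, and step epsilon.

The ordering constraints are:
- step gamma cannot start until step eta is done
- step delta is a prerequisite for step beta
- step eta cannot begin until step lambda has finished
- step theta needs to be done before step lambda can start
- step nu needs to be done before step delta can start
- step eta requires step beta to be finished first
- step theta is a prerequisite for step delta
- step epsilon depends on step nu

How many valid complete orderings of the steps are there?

The steps with no prerequisites are step nu, step theta; any of them can be placed first.
Counting all ways to extend the partial order to a total order gives 44.

44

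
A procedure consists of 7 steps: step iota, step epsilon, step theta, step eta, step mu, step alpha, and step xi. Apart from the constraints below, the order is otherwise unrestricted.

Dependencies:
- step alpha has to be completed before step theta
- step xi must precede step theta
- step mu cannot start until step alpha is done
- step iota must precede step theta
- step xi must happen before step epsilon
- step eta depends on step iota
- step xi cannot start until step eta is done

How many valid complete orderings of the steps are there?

38

The steps with no prerequisites are step iota, step alpha; any of them can be placed first.
Systematically extending each partial ordering one step at a time and counting, there are 38 complete orderings.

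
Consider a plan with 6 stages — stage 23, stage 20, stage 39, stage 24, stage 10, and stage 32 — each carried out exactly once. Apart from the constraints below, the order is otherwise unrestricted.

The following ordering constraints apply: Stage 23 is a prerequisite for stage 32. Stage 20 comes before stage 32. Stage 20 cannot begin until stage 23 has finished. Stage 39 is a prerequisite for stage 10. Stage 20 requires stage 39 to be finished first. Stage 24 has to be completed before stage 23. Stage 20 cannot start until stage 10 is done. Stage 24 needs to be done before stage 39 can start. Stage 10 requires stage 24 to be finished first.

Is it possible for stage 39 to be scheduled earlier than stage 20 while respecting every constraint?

Yes

Every valid ordering already has stage 39 before stage 20 (the constraints require it), so in particular at least one does.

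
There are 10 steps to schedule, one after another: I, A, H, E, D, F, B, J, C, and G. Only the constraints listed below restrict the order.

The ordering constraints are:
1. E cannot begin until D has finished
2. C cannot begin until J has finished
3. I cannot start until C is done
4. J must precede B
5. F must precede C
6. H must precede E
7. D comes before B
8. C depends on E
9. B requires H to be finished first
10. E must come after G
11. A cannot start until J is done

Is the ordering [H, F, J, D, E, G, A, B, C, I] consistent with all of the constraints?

No

The sequence places E ahead of G.
But one of the constraints requires G before E, so this ordering violates it.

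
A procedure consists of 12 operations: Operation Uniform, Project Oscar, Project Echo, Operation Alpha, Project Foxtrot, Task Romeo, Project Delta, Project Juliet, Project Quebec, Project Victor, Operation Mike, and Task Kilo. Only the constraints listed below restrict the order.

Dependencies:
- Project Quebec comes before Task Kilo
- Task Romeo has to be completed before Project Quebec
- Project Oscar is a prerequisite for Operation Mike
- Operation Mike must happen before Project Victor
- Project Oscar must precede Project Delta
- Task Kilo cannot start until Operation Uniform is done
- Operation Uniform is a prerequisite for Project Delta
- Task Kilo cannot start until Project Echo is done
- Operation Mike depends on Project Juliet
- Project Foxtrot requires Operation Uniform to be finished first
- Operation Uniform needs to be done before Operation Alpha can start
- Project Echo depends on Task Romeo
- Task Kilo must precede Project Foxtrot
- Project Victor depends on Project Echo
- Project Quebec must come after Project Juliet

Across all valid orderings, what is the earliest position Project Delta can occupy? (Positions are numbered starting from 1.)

3

The operations that are forced before Project Delta, directly or transitively, are Operation Uniform, Project Oscar. That's 2 operations.
With 2 mandatory predecessors, the earliest Project Delta can sit is position 2+1 = 3, and placing just those 2 first achieves it.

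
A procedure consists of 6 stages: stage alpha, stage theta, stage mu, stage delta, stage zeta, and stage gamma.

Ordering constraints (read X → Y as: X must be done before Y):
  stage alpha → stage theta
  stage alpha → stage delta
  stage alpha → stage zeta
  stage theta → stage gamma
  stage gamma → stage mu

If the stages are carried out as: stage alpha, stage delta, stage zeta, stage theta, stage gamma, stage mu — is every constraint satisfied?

Going through the constraints one by one, each required predecessor appears earlier in the sequence than its dependent — e.g. stage alpha (position 1) is before stage theta (position 4), as required.

Yes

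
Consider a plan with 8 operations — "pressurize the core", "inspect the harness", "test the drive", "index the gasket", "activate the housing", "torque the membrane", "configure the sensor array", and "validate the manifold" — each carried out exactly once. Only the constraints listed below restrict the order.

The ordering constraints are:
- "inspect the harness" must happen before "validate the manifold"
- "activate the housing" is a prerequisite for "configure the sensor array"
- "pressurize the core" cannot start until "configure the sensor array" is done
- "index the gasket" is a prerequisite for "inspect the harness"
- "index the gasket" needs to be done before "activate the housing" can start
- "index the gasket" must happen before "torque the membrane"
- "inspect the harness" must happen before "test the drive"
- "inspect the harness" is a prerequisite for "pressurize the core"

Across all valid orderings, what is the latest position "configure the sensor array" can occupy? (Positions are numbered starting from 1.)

7

The only operation forced after "configure the sensor array" (directly or by a chain) is "pressurize the core".
So at least 1 operation follows "configure the sensor array", putting "configure the sensor array" no later than position 7. That position is achievable by scheduling everything else first.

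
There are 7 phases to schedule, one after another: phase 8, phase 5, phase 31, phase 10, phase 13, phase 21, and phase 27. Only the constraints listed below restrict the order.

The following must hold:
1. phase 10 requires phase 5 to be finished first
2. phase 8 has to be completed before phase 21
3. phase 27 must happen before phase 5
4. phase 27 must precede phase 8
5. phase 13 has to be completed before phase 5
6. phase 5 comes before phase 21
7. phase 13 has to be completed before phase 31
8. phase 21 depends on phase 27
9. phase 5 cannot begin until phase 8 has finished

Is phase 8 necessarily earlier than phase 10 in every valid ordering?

There is a constraint chain phase 8 → phase 5 → phase 10.
Hence phase 8 necessarily comes before phase 10.

Yes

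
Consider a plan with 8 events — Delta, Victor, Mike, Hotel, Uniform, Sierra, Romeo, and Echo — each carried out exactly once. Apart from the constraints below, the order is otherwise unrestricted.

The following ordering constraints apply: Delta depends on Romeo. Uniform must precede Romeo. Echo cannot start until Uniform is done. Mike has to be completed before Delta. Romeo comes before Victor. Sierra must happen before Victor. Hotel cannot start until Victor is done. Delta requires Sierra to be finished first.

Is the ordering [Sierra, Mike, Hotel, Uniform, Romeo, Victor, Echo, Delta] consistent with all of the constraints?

No

Here Victor comes after Hotel.
Since Victor is required before Hotel, the ordering is invalid.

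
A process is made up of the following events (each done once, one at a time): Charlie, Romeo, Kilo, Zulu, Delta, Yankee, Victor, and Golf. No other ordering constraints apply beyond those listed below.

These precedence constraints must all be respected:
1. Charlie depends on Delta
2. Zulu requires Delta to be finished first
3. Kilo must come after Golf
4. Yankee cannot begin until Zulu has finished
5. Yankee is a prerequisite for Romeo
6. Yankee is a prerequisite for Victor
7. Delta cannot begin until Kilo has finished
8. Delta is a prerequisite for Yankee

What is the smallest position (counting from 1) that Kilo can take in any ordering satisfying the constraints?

2

The only event forced before Kilo (directly or transitively) is Golf.
With 1 mandatory predecessor, the earliest Kilo can sit is position 1+1 = 2, and placing just that one first achieves it.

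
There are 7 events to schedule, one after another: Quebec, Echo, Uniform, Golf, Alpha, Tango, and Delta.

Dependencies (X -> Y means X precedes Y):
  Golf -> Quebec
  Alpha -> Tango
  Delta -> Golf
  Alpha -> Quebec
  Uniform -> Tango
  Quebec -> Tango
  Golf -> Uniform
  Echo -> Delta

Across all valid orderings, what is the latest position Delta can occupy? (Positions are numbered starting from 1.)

Following every chain forward from Delta, the events that must come later are Quebec, Uniform, Golf, Tango — 4 of them.
So at least 4 events follow Delta, putting Delta no later than position 3. That position is achievable by scheduling everything else first.

3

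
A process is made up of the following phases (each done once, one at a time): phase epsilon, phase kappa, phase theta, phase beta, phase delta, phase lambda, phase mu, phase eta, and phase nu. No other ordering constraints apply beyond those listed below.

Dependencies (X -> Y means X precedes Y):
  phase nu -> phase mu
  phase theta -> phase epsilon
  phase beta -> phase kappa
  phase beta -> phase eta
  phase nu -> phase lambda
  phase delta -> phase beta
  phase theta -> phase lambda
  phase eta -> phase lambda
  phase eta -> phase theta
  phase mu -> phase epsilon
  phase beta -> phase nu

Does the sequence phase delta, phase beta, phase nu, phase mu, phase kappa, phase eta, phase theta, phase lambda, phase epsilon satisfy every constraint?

Every stated constraint is respected: phase nu sits at position 3, ahead of phase lambda at position 8, and each of the other listed pairs likewise has the predecessor earlier in the sequence.

Yes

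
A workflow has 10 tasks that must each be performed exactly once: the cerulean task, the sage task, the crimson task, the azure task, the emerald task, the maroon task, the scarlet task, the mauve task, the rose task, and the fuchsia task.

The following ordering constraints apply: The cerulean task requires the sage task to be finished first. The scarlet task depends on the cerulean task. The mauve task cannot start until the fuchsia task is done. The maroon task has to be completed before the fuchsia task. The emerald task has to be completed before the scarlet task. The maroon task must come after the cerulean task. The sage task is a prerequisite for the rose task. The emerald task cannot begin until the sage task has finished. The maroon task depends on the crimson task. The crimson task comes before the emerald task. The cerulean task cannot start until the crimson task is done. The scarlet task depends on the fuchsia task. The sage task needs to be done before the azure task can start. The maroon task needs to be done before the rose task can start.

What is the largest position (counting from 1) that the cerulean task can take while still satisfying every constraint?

5

Every task that must follow the cerulean task has to come after it. Tracing all chains starting from the cerulean task, those tasks are: the maroon task, the scarlet task, the mauve task, the rose task, the fuchsia task — 5 in total.
So at least 5 tasks follow the cerulean task, putting the cerulean task no later than position 5. That position is achievable by scheduling everything else first.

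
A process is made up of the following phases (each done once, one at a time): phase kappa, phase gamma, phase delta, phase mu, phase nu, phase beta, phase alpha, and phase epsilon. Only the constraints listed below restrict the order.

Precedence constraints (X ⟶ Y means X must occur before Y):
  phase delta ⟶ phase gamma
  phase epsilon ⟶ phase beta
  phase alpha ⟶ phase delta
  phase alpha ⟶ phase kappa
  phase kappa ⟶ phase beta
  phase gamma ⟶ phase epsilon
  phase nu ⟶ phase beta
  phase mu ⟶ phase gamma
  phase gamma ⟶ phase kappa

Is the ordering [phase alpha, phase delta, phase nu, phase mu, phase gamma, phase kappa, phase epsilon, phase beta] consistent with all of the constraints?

Yes

Checking each listed constraint against this order: for instance, phase alpha is in position 1 and phase kappa in position 6, so that constraint holds — and the remaining constraints check out the same way.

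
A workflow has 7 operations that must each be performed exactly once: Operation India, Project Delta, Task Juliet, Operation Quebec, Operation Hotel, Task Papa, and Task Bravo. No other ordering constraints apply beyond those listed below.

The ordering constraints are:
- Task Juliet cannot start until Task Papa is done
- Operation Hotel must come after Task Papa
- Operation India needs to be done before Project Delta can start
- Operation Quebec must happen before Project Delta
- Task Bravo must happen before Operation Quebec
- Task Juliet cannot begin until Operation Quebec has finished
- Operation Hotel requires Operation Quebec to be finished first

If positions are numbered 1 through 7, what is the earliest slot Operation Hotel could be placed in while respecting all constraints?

Every operation that must precede Operation Hotel has to come before it. Tracing all chains that end at Operation Hotel, those operations are: Operation Quebec, Task Papa, Task Bravo — 3 in total.
With 3 mandatory predecessors, the earliest Operation Hotel can sit is position 3+1 = 4, and placing just those 3 first achieves it.

4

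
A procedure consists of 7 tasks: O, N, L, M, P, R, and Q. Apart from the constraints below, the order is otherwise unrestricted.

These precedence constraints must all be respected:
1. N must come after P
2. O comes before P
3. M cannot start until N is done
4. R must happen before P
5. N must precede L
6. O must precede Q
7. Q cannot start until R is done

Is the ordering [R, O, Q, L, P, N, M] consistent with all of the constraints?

In the proposed order, L appears before N.
But one of the constraints requires N before L, so this ordering violates it.

No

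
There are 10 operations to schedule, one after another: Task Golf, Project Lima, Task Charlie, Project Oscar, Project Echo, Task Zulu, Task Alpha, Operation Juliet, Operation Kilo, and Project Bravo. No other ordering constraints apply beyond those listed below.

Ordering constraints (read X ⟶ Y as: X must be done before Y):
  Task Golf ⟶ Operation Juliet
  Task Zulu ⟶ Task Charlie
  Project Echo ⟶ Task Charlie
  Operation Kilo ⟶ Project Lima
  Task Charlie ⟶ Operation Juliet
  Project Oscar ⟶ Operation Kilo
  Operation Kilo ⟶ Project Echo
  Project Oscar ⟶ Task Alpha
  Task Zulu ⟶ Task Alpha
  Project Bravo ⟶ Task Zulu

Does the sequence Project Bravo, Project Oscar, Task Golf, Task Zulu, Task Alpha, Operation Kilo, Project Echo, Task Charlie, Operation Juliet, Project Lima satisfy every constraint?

Yes

Checking each listed constraint against this order: for instance, Task Golf is in position 3 and Operation Juliet in position 9, so that constraint holds — and the remaining constraints check out the same way.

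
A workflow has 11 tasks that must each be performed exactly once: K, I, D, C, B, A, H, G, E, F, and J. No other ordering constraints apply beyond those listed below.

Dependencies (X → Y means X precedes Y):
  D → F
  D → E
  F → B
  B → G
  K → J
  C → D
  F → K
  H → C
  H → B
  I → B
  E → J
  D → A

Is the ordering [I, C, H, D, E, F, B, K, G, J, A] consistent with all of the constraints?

Here H comes after C.
That contradicts the constraint that H must precede C.

No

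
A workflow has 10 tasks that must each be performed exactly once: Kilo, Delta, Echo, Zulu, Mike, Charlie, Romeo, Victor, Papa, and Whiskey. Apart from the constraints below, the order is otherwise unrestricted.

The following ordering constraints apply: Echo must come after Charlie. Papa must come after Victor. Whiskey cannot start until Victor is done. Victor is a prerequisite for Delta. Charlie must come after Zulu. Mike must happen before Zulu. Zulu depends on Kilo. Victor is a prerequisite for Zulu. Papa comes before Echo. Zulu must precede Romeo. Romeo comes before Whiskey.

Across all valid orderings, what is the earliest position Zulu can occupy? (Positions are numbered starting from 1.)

4

Working backwards through the constraints from Zulu, its full set of required predecessors is Kilo, Mike, Victor — 3 of them.
So at minimum 3 tasks come before Zulu, putting Zulu no earlier than position 4. That position is achievable by scheduling exactly those predecessors first.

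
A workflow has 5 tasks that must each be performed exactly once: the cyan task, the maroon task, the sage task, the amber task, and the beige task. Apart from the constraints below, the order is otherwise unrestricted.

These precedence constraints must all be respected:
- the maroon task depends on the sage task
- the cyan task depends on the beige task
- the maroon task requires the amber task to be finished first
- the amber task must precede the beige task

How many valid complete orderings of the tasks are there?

9

2 tasks have no prerequisites (the sage task, the amber task), so any of them could come first.
Counting all ways to extend the partial order to a total order gives 9.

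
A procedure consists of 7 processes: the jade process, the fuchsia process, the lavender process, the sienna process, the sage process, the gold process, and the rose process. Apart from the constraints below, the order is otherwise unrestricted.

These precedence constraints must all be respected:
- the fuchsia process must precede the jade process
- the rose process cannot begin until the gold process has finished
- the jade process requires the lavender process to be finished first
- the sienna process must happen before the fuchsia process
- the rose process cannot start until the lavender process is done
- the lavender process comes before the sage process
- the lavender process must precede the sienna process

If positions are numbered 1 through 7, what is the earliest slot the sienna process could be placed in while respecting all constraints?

2

Working backwards through the constraints from the sienna process, its only required predecessor is the lavender process.
So at minimum 1 process comes before the sienna process, putting the sienna process no earlier than position 2. That position is achievable by scheduling exactly that predecessor first.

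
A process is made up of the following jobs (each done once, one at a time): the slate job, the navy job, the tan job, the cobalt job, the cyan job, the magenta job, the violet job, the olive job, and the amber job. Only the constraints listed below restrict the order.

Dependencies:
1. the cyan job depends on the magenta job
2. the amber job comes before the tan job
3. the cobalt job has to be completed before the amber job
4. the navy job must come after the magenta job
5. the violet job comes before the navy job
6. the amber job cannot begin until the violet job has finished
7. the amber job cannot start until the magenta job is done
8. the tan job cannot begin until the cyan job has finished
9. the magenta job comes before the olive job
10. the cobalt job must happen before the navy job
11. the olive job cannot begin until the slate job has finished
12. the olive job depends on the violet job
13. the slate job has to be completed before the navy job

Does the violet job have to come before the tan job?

Yes

There is a constraint chain the violet job → the amber job → the tan job.
So the violet job must precede the tan job in any valid ordering.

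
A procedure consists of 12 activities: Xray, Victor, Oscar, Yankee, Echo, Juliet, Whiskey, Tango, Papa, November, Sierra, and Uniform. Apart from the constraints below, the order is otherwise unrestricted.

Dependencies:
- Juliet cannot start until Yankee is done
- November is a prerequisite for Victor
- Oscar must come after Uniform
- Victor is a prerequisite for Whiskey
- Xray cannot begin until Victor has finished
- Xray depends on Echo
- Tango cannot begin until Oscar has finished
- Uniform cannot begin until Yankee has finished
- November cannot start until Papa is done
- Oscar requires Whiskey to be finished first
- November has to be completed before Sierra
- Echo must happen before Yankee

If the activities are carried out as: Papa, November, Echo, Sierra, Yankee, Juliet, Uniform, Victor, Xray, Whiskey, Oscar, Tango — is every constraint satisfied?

Yes

Every stated constraint is respected: November sits at position 2, ahead of Victor at position 8, and each of the other listed pairs likewise has the predecessor earlier in the sequence.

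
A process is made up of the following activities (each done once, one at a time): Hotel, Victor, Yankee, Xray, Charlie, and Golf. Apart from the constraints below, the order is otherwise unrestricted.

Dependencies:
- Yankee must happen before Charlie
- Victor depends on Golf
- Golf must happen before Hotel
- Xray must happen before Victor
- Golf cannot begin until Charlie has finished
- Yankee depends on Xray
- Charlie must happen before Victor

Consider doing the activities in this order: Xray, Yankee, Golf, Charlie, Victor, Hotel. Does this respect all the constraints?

The sequence places Golf ahead of Charlie.
But one of the constraints requires Charlie before Golf, so this ordering violates it.

No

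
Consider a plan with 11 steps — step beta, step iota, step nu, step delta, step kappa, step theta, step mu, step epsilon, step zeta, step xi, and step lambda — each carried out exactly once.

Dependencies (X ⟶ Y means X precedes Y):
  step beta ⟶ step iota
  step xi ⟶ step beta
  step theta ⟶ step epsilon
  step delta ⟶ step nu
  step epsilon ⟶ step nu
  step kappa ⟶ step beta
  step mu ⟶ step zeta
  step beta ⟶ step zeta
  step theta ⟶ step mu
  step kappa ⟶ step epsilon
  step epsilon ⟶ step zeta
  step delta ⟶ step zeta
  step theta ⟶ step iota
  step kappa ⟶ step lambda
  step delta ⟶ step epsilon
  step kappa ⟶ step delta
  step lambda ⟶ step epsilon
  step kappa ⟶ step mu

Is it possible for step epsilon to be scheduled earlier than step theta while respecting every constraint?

Following step theta → step epsilon, step theta must precede step epsilon in every valid ordering.
So no valid ordering can have step epsilon before step theta.

No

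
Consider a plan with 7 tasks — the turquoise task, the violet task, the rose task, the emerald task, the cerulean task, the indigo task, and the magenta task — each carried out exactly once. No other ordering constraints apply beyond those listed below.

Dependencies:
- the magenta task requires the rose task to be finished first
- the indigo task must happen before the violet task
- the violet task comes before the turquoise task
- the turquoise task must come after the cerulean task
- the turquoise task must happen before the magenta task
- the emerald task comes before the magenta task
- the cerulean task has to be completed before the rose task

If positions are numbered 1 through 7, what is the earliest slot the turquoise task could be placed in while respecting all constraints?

The tasks that are forced before the turquoise task, directly or transitively, are the violet task, the cerulean task, the indigo task. That's 3 tasks.
So at minimum 3 tasks come before the turquoise task, putting the turquoise task no earlier than position 4. That position is achievable by scheduling exactly those predecessors first.

4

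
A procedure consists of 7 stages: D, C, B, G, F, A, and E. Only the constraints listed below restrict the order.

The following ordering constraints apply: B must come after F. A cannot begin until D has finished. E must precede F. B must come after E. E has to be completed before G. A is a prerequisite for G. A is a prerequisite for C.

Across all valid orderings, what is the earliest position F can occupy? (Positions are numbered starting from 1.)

2

The only stage forced before F (directly or transitively) is E.
With 1 mandatory predecessor, the earliest F can sit is position 1+1 = 2, and placing just that one first achieves it.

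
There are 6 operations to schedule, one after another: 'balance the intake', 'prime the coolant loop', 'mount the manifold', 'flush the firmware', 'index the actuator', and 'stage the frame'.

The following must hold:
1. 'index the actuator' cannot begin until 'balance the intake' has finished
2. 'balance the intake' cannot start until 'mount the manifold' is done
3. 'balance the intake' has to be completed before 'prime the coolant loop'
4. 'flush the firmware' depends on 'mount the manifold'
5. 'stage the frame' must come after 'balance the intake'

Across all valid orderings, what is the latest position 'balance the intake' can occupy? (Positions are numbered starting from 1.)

3

Following every chain forward from 'balance the intake', the operations that must come later are 'prime the coolant loop', 'index the actuator', 'stage the frame' — 3 of them.
With 3 mandatory successors out of 6 operations total, the latest slot for 'balance the intake' is 6−3 = 3, and it's reachable by doing all non-successors before 'balance the intake'.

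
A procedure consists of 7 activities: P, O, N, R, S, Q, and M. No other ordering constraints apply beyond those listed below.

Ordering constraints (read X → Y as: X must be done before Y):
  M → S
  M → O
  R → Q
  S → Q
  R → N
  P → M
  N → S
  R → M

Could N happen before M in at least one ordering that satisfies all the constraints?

The constraints leave N and M unordered relative to each other; nothing requires M earlier.
That means at least one valid schedule has N before M.

Yes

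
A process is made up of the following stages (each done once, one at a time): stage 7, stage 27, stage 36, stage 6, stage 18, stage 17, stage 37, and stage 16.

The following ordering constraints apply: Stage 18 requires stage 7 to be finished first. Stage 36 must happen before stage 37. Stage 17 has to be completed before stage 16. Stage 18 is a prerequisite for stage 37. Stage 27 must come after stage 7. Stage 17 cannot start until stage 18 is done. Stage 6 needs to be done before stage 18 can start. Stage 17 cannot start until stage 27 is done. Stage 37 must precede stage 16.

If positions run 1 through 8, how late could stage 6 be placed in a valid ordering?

4

The stages that are forced after stage 6, directly or by a chain of constraints, are stage 18, stage 17, stage 37, stage 16. That's 4 stages.
With 4 mandatory successors out of 8 stages total, the latest slot for stage 6 is 8−4 = 4, and it's reachable by doing all non-successors before stage 6.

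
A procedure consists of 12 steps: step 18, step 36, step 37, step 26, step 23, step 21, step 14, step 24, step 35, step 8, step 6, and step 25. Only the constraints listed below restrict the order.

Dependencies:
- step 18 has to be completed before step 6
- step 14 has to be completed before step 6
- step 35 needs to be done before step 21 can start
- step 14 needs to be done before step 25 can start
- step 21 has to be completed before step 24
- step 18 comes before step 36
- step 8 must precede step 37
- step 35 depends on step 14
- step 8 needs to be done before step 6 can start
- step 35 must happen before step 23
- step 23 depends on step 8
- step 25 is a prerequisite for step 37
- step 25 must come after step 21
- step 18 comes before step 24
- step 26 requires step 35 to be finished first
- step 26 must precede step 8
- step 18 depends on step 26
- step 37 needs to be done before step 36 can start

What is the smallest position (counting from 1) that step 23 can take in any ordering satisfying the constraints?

The steps that are forced before step 23, directly or transitively, are step 26, step 14, step 35, step 8. That's 4 steps.
With 4 mandatory predecessors, the earliest step 23 can sit is position 4+1 = 5, and placing just those 4 first achieves it.

5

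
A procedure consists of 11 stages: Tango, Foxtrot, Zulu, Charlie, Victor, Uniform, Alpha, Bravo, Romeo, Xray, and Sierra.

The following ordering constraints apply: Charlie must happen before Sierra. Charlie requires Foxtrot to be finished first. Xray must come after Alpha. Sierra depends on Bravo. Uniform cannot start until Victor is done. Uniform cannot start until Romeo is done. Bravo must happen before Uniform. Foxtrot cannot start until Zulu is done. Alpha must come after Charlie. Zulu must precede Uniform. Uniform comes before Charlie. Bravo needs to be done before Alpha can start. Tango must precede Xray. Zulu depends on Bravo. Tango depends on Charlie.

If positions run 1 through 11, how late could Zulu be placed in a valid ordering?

4

Every stage that must follow Zulu has to come after it. Tracing all chains starting from Zulu, those stages are: Tango, Foxtrot, Charlie, Uniform, Alpha, Xray, Sierra — 7 in total.
So at least 7 stages follow Zulu, putting Zulu no later than position 4. That position is achievable by scheduling everything else first.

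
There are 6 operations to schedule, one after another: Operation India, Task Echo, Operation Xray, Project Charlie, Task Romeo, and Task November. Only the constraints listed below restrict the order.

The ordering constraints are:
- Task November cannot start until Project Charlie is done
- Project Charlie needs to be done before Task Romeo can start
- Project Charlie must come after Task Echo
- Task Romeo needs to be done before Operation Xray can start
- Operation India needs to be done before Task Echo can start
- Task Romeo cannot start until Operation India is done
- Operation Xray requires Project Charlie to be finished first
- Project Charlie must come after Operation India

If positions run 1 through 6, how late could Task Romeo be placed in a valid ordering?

The only operation forced after Task Romeo (directly or by a chain) is Operation Xray.
So at least 1 operation follows Task Romeo, putting Task Romeo no later than position 5. That position is achievable by scheduling everything else first.

5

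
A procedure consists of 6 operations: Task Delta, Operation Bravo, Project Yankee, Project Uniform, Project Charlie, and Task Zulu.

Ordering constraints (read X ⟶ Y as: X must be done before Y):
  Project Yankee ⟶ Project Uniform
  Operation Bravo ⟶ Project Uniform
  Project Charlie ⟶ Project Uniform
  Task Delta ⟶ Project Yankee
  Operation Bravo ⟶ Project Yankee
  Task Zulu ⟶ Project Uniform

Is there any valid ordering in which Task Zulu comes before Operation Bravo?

Yes

No chain of constraints runs from Operation Bravo to Task Zulu, so Operation Bravo is not required to come first.
So a valid ordering placing Task Zulu earlier than Operation Bravo exists.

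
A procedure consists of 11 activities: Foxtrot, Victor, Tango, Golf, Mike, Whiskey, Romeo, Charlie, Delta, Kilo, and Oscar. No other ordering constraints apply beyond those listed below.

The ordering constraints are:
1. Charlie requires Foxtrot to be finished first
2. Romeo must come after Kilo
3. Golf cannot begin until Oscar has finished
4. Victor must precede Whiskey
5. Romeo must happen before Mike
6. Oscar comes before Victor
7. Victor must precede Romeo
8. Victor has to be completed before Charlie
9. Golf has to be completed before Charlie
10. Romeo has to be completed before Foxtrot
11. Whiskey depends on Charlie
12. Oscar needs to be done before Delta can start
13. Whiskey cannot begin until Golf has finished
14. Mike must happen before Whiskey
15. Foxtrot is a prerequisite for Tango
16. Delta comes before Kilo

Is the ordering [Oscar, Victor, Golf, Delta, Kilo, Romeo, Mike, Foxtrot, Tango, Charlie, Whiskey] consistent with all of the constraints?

Going through the constraints one by one, each required predecessor appears earlier in the sequence than its dependent — e.g. Victor (position 2) is before Whiskey (position 11), as required.

Yes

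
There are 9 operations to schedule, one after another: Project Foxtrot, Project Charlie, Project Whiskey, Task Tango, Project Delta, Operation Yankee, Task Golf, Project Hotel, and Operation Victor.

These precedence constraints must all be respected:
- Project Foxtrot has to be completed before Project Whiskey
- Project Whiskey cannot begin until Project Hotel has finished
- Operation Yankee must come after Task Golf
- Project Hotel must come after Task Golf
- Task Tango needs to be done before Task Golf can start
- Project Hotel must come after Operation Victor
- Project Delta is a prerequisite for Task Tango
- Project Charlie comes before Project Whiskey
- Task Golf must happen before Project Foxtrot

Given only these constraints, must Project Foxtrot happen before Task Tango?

No

The constraints actually force Task Tango before Project Foxtrot (via Task Tango → Task Golf → Project Foxtrot), not the other way around.
So Project Foxtrot does not have to come before Task Tango — it cannot.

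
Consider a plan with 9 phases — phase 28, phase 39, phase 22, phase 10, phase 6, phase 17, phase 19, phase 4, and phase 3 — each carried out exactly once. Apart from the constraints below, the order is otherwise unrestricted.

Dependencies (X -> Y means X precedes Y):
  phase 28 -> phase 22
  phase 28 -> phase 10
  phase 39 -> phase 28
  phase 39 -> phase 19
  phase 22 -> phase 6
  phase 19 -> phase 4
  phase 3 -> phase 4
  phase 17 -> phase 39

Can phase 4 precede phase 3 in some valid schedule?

No

Following phase 3 → phase 4, phase 3 must precede phase 4 in every valid ordering.
Hence phase 4 can never be scheduled before phase 3.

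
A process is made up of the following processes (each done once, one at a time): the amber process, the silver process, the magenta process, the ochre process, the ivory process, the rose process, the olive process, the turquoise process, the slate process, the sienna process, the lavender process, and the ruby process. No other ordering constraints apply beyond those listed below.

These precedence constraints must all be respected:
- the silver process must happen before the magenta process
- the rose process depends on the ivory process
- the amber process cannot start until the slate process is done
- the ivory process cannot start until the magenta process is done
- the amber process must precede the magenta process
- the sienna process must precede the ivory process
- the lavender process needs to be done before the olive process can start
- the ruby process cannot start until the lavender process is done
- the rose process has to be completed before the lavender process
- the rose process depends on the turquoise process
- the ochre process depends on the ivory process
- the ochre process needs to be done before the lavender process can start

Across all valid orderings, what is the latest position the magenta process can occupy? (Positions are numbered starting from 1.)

6

Every process that must follow the magenta process has to come after it. Tracing all chains starting from the magenta process, those processes are: the ochre process, the ivory process, the rose process, the olive process, the lavender process, the ruby process — 6 in total.
So at least 6 processes follow the magenta process, putting the magenta process no later than position 6. That position is achievable by scheduling everything else first.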